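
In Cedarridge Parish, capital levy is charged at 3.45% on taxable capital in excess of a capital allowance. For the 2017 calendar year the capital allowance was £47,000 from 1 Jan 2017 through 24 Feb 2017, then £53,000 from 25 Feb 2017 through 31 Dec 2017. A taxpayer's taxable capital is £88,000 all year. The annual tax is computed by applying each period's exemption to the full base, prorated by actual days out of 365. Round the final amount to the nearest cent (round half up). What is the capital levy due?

1 Jan – 24 Feb 2017: 55 days, exemption £47,000 → (£88,000 − £47,000) × 3.45% × 55/365 = £213.1438
25 Feb – 31 Dec 2017: 310 days, exemption £53,000 → (£88,000 − £53,000) × 3.45% × 310/365 = £1,025.5479
Total = £1,238.6918

£1,238.69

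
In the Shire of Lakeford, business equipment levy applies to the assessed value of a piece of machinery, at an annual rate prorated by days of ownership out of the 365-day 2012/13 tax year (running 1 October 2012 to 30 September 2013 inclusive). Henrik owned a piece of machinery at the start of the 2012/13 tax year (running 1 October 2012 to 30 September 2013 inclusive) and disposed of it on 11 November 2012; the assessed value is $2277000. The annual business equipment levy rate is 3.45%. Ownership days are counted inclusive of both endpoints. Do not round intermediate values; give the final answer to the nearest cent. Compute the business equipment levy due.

$9039.38

Days held (1 October – 11 November 2012): 42 out of 365
Tax = $2277000 × 3.45% × 42/365 = $9039.3781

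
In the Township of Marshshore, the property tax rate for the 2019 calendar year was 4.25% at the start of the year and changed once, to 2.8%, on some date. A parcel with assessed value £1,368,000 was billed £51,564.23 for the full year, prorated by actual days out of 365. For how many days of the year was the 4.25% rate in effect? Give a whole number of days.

244 days

Let d = days at the first rate; then 365 − d days at the second rate.
£1,368,000 × [4.25%·d + 2.8%·(365−d)] / 365 = £51,564.23
Solving gives d = 244, so the new rate took effect on 2 Sep 2019.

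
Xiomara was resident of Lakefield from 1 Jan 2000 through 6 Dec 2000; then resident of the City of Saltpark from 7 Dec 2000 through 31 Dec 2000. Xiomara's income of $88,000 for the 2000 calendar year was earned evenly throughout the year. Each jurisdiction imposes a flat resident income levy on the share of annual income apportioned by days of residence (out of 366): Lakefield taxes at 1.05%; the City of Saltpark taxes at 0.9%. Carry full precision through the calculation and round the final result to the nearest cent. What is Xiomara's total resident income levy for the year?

Lakefield, 1 Jan – 6 Dec 2000: 341 days → $88,000 × 1.05% × 341/366 = $860.8852
The City of Saltpark, 7 Dec – 31 Dec 2000: 25 days → $88,000 × 0.9% × 25/366 = $54.0984
Total = $914.9836

$914.98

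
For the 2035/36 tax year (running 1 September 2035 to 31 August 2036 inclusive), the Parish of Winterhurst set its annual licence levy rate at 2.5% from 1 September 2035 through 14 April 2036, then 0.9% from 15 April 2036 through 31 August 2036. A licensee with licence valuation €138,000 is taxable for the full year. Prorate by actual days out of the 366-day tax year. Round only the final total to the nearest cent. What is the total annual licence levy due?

€2,611.44

1 September 2035 – 14 April 2036: 227 days at 2.5% → €138,000 × 2.5% × 227/366 = €2,139.7541
15 April – 31 August 2036: 139 days at 0.9% → €138,000 × 0.9% × 139/366 = €471.6885
Total = €2,611.4426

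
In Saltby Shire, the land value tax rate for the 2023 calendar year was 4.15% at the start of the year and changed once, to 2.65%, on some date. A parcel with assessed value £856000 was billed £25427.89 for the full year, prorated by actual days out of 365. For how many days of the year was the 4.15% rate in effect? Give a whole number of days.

78 days

Let d = days at the first rate; then 365 − d days at the second rate.
£856000 × [4.15%·d + 2.65%·(365−d)] / 365 = £25427.89
Solving gives d = 78, so the new rate took effect on March 20, 2023.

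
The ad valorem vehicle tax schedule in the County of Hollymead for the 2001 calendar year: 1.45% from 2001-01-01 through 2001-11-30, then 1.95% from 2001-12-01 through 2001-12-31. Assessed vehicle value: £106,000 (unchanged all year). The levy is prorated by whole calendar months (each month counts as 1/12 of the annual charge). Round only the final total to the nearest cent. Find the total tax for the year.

£1,581.17

2001-01-01 to 2001-11-30: 11 months at 1.45% → £106,000 × 1.45% × 11/12 = £1,408.9167
2001-12-01 to 2001-12-31: 1 month at 1.95% → £106,000 × 1.95% × 1/12 = £172.2500
Total = £1,581.1667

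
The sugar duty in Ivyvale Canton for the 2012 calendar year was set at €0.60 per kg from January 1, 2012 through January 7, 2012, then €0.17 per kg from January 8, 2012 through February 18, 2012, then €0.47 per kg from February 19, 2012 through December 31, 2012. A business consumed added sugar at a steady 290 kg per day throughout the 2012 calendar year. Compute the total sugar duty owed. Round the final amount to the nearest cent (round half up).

January 1 – January 7, 2012: 7 days × 290 kg/day = 2,030 kg at €0.60/kg → €1218.00
January 8 – February 18, 2012: 42 days × 290 kg/day = 12,180 kg at €0.17/kg → €2070.60
February 19 – December 31, 2012: 317 days × 290 kg/day = 91,930 kg at €0.47/kg → €43207.10

€46495.70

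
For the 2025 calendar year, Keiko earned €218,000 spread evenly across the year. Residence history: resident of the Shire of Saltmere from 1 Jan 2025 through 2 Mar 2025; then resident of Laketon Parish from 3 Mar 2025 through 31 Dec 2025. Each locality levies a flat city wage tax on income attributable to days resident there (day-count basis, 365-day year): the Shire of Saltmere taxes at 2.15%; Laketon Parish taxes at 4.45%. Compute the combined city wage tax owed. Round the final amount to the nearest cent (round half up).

€8,863.04

The Shire of Saltmere, 1 Jan – 2 Mar 2025: 61 days → €218,000 × 2.15% × 61/365 = €783.3068
Laketon Parish, 3 Mar – 31 Dec 2025: 304 days → €218,000 × 4.45% × 304/365 = €8,079.7370
Total = €8,863.0438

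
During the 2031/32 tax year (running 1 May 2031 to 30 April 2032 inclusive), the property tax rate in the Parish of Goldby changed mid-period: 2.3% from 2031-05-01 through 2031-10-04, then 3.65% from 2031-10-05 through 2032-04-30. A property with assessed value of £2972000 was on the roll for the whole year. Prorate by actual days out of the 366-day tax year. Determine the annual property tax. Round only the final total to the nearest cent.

£91267.20

2031-05-01 to 2031-10-04: 157 days at 2.3% → £2972000 × 2.3% × 157/366 = £29322.1093
2031-10-05 to 2032-04-30: 209 days at 3.65% → £2972000 × 3.65% × 209/366 = £61945.0874
Total = £91267.1967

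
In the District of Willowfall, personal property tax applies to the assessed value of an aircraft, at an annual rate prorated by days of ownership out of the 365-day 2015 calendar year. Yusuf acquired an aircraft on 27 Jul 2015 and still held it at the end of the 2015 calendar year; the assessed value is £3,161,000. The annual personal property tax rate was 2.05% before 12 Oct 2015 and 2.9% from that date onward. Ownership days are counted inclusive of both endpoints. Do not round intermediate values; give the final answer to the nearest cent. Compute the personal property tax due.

27 Jul – 11 Oct 2015: 77 days at 2.05% → £3,161,000 × 2.05% × 77/365 = £13,670.2425
12 Oct – 31 Dec 2015: 81 days at 2.9% → £3,161,000 × 2.9% × 81/365 = £20,342.9836
Total = £34,013.2260

£34,013.23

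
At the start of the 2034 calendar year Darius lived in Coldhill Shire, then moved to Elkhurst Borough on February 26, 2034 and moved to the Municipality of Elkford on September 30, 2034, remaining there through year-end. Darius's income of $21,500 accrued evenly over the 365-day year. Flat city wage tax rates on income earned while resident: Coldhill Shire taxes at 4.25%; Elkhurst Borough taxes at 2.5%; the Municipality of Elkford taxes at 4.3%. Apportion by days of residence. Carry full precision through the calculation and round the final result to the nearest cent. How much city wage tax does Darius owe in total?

Coldhill Shire, January 1 – February 25, 2034: 56 days → $21,500 × 4.25% × 56/365 = $140.1918
Elkhurst Borough, February 26 – September 29, 2034: 216 days → $21,500 × 2.5% × 216/365 = $318.0822
The Municipality of Elkford, September 30 – December 31, 2034: 93 days → $21,500 × 4.3% × 93/365 = $235.5575
Total = $693.8315

$693.83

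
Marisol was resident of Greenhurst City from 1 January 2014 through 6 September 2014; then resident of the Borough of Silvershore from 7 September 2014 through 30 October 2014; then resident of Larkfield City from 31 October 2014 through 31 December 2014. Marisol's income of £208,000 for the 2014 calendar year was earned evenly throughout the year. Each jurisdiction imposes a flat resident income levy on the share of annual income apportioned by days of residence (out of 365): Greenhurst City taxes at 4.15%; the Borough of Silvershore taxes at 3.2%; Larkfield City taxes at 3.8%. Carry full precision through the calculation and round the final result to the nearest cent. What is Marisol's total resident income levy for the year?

£8,216.00

Greenhurst City, 1 January – 6 September 2014: 249 days → £208,000 × 4.15% × 249/365 = £5,888.6795
The Borough of Silvershore, 7 September – 30 October 2014: 54 days → £208,000 × 3.2% × 54/365 = £984.7233
Larkfield City, 31 October – 31 December 2014: 62 days → £208,000 × 3.8% × 62/365 = £1,342.5973
Total = £8,216.0000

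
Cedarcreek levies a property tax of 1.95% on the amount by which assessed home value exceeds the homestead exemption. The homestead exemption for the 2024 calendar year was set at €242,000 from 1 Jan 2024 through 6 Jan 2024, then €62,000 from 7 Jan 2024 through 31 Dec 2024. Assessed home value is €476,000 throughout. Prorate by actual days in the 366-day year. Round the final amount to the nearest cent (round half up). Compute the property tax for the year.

€8,015.46

1 Jan – 6 Jan 2024: 6 days, exemption €242,000 → (€476,000 − €242,000) × 1.95% × 6/366 = €74.8033
7 Jan – 31 Dec 2024: 360 days, exemption €62,000 → (€476,000 − €62,000) × 1.95% × 360/366 = €7,940.6557
Total = €8,015.4590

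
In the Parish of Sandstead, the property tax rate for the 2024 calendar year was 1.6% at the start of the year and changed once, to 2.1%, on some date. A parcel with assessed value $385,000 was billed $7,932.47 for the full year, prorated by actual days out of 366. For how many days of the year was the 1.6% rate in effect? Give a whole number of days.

29 days

Let d = days at the first rate; then 366 − d days at the second rate.
$385,000 × [1.6%·d + 2.1%·(366−d)] / 366 = $7,932.47
Solving gives d = 29, so the new rate took effect on 30 January 2024.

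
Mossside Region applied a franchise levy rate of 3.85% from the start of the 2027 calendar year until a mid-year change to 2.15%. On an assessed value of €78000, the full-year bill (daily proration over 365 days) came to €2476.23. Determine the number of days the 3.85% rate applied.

Let d = days at the first rate; then 365 − d days at the second rate.
€78000 × [3.85%·d + 2.15%·(365−d)] / 365 = €2476.23
Solving gives d = 220, so the new rate took effect on 9 Aug 2027.

220 days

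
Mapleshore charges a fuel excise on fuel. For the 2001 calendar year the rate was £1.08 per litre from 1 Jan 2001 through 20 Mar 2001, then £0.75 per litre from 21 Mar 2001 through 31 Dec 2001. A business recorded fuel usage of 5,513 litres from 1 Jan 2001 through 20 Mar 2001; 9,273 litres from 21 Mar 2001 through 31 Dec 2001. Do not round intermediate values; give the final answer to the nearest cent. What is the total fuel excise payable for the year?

£12908.79

1 Jan – 20 Mar 2001: 5,513 litres at £1.08/litre → £5954.04
21 Mar – 31 Dec 2001: 9,273 litres at £0.75/litre → £6954.75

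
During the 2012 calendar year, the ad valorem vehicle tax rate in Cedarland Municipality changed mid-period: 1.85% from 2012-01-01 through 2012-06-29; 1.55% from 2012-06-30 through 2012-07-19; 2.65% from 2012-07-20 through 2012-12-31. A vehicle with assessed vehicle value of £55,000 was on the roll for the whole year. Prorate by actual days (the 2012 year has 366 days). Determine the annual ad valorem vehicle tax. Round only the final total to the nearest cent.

£1,206.84

2012-01-01 to 2012-06-29: 181 days at 1.85% → £55,000 × 1.85% × 181/366 = £503.1899
2012-06-30 to 2012-07-19: 20 days at 1.55% → £55,000 × 1.55% × 20/366 = £46.5847
2012-07-20 to 2012-12-31: 165 days at 2.65% → £55,000 × 2.65% × 165/366 = £657.0697
Total = £1,206.8443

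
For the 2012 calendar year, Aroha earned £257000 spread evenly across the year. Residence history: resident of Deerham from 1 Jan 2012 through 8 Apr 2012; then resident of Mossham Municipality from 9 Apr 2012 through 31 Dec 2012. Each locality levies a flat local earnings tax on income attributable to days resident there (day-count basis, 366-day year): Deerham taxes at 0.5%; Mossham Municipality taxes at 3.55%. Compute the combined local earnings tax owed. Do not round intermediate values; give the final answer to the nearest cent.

Deerham, 1 Jan – 8 Apr 2012: 99 days → £257000 × 0.5% × 99/366 = £347.5820
Mossham Municipality, 9 Apr – 31 Dec 2012: 267 days → £257000 × 3.55% × 267/366 = £6655.6680
Total = £7003.2500

£7003.25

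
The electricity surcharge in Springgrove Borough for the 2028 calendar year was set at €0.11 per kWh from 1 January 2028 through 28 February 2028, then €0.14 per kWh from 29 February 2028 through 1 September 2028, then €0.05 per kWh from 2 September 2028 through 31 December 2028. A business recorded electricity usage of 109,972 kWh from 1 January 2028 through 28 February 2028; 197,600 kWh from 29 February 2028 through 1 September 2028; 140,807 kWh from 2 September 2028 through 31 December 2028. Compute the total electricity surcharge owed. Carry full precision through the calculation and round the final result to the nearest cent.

€46,801.27

1 January – 28 February 2028: 109,972 kWh at €0.11/kWh → €12,096.92
29 February – 1 September 2028: 197,600 kWh at €0.14/kWh → €27,664.00
2 September – 31 December 2028: 140,807 kWh at €0.05/kWh → €7,040.35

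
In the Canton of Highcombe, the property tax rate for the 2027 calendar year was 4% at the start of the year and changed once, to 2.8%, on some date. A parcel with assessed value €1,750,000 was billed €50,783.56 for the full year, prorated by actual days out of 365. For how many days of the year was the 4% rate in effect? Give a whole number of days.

Let d = days at the first rate; then 365 − d days at the second rate.
€1,750,000 × [4%·d + 2.8%·(365−d)] / 365 = €50,783.56
Solving gives d = 31, so the new rate took effect on 1 Feb 2027.

31 days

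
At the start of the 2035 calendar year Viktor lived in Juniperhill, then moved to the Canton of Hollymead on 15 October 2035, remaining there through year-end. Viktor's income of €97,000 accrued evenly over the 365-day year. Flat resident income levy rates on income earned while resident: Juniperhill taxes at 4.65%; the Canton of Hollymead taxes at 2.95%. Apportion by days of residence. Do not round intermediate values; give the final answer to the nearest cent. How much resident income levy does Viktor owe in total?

€4,158.11

Juniperhill, 1 January – 14 October 2035: 287 days → €97,000 × 4.65% × 287/365 = €3,546.6123
The Canton of Hollymead, 15 October – 31 December 2035: 78 days → €97,000 × 2.95% × 78/365 = €611.4986
Total = €4,158.1110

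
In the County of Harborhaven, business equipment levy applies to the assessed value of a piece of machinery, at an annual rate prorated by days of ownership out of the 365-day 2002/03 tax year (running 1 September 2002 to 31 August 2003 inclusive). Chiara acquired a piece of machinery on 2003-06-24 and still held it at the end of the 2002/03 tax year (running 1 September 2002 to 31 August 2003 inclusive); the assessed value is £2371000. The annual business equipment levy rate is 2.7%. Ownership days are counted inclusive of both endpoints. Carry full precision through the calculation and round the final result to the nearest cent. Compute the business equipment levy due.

£12101.84

Days held (2003-06-24 to 2003-08-31): 69 out of 365
Tax = £2371000 × 2.7% × 69/365 = £12101.8438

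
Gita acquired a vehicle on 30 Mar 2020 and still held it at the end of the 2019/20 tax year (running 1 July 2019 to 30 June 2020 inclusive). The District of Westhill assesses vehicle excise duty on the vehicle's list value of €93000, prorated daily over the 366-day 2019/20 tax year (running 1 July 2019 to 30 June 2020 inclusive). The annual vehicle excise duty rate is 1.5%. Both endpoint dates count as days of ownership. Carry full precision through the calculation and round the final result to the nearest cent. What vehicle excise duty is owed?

Days held (30 Mar – 30 Jun 2020): 93 out of 366
Tax = €93000 × 1.5% × 93/366 = €354.4672

€354.47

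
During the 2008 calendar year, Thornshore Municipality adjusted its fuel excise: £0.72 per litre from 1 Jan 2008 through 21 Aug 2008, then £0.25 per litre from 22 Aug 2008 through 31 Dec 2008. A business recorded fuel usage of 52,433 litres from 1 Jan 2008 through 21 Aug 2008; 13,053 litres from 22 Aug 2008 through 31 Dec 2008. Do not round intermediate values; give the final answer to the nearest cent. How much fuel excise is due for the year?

£41,015.01

1 Jan – 21 Aug 2008: 52,433 litres at £0.72/litre → £37,751.76
22 Aug – 31 Dec 2008: 13,053 litres at £0.25/litre → £3,263.25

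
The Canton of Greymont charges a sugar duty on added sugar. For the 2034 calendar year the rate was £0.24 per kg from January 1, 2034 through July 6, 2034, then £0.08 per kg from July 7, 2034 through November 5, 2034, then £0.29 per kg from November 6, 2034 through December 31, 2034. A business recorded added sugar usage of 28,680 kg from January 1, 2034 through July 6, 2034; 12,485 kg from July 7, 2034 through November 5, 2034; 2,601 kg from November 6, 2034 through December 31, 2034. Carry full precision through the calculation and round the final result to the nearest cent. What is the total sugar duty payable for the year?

January 1 – July 6, 2034: 28,680 kg at £0.24/kg → £6,883.20
July 7 – November 5, 2034: 12,485 kg at £0.08/kg → £998.80
November 6 – December 31, 2034: 2,601 kg at £0.29/kg → £754.29

£8,636.29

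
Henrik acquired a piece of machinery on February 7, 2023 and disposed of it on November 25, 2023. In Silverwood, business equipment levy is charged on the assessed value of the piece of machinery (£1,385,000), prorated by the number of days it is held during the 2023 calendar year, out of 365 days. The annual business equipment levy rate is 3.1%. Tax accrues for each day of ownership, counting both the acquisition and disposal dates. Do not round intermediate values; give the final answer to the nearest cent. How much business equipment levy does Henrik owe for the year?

£34,348.00

Days held (February 7 – November 25, 2023): 292 out of 365
Tax = £1,385,000 × 3.1% × 292/365 = £34,348.0000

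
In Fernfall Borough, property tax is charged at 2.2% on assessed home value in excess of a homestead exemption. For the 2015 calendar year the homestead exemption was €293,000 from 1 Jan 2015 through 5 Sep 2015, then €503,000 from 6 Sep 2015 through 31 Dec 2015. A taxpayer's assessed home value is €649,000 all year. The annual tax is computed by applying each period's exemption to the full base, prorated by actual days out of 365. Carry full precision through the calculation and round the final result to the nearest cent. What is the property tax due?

1 Jan – 5 Sep 2015: 248 days, exemption €293,000 → (€649,000 − €293,000) × 2.2% × 248/365 = €5,321.4685
6 Sep – 31 Dec 2015: 117 days, exemption €503,000 → (€649,000 − €503,000) × 2.2% × 117/365 = €1,029.6000
Total = €6,351.0685

€6,351.07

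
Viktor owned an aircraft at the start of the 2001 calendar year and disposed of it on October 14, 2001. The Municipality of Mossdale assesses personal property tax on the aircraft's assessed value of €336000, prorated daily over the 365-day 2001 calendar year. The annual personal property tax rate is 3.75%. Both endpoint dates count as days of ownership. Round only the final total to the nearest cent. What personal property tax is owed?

Days held (January 1 – October 14, 2001): 287 out of 365
Tax = €336000 × 3.75% × 287/365 = €9907.3973

€9907.40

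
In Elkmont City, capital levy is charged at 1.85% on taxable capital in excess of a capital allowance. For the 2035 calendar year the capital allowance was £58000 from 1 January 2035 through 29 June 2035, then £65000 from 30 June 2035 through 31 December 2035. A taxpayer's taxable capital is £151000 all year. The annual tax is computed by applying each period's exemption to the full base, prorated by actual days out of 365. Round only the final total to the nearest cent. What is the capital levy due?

£1654.86

1 January – 29 June 2035: 180 days, exemption £58000 → (£151000 − £58000) × 1.85% × 180/365 = £848.4658
30 June – 31 December 2035: 185 days, exemption £65000 → (£151000 − £65000) × 1.85% × 185/365 = £806.3973
Total = £1654.8630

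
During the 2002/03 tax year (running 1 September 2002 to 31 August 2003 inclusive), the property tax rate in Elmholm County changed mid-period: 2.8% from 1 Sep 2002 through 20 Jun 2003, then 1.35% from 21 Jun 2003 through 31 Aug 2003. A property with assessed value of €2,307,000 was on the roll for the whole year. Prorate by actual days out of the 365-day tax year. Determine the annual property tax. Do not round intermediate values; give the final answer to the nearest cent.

1 Sep 2002 – 20 Jun 2003: 293 days at 2.8% → €2,307,000 × 2.8% × 293/365 = €51,853.7753
21 Jun – 31 Aug 2003: 72 days at 1.35% → €2,307,000 × 1.35% × 72/365 = €6,143.5726
Total = €57,997.3479

€57,997.35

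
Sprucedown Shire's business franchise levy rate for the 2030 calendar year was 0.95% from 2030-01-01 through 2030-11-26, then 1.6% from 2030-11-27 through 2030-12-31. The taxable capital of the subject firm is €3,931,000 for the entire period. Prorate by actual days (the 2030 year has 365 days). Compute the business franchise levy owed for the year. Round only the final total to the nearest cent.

2030-01-01 to 2030-11-26: 330 days at 0.95% → €3,931,000 × 0.95% × 330/365 = €33,763.5205
2030-11-27 to 2030-12-31: 35 days at 1.6% → €3,931,000 × 1.6% × 35/365 = €6,031.1233
Total = €39,794.6438

€39,794.64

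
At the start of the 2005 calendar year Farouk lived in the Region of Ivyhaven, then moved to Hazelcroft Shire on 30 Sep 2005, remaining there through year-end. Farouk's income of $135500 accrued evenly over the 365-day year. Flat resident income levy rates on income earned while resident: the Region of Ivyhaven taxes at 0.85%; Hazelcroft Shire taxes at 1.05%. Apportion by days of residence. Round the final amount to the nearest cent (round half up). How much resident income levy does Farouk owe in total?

The Region of Ivyhaven, 1 Jan – 29 Sep 2005: 272 days → $135500 × 0.85% × 272/365 = $858.2904
Hazelcroft Shire, 30 Sep – 31 Dec 2005: 93 days → $135500 × 1.05% × 93/365 = $362.5089
Total = $1220.7993

$1220.80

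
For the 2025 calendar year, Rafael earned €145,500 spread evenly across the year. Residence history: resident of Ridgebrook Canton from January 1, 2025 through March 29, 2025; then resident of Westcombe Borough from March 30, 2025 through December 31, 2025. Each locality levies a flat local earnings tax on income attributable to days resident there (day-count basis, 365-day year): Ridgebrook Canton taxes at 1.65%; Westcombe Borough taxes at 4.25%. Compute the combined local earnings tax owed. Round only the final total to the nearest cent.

€5,271.68

Ridgebrook Canton, January 1 – March 29, 2025: 88 days → €145,500 × 1.65% × 88/365 = €578.8110
Westcombe Borough, March 30 – December 31, 2025: 277 days → €145,500 × 4.25% × 277/365 = €4,692.8733
Total = €5,271.6842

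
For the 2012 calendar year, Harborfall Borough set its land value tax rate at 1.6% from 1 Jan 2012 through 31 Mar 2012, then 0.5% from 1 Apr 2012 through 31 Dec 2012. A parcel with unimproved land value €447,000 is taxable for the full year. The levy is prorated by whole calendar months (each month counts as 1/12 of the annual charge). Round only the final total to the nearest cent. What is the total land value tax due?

€3,464.25

1 Jan – 31 Mar 2012: 3 months at 1.6% → €447,000 × 1.6% × 3/12 = €1,788.0000
1 Apr – 31 Dec 2012: 9 months at 0.5% → €447,000 × 0.5% × 9/12 = €1,676.2500
Total = €3,464.2500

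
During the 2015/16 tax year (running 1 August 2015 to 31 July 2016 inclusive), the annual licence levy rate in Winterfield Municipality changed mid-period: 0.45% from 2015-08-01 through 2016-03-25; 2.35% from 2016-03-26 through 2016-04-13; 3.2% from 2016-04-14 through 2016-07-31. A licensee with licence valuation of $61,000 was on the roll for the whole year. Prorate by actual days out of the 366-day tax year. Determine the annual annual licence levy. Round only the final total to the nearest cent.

$834.25

2015-08-01 to 2016-03-25: 238 days at 0.45% → $61,000 × 0.45% × 238/366 = $178.5000
2016-03-26 to 2016-04-13: 19 days at 2.35% → $61,000 × 2.35% × 19/366 = $74.4167
2016-04-14 to 2016-07-31: 109 days at 3.2% → $61,000 × 3.2% × 109/366 = $581.3333
Total = $834.2500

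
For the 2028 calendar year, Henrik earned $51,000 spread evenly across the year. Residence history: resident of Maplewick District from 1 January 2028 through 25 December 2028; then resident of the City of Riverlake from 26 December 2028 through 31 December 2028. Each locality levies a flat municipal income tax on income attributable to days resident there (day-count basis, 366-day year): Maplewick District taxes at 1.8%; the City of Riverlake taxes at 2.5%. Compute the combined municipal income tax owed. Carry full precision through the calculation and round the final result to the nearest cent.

$923.85

Maplewick District, 1 January – 25 December 2028: 360 days → $51,000 × 1.8% × 360/366 = $902.9508
The City of Riverlake, 26 December – 31 December 2028: 6 days → $51,000 × 2.5% × 6/366 = $20.9016
Total = $923.8525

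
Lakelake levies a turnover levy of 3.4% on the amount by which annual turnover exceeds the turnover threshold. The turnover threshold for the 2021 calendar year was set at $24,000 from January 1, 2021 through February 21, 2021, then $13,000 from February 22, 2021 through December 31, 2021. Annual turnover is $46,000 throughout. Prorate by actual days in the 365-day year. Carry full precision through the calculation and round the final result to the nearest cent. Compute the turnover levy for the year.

$1,068.72

January 1 – February 21, 2021: 52 days, exemption $24,000 → ($46,000 − $24,000) × 3.4% × 52/365 = $106.5644
February 22 – December 31, 2021: 313 days, exemption $13,000 → ($46,000 − $13,000) × 3.4% × 313/365 = $962.1534
Total = $1,068.7178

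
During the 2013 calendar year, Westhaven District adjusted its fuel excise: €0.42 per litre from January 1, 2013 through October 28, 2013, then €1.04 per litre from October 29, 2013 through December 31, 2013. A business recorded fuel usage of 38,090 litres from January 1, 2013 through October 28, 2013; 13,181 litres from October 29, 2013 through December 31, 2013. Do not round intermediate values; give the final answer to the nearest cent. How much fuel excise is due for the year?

€29,706.04

January 1 – October 28, 2013: 38,090 litres at €0.42/litre → €15,997.80
October 29 – December 31, 2013: 13,181 litres at €1.04/litre → €13,708.24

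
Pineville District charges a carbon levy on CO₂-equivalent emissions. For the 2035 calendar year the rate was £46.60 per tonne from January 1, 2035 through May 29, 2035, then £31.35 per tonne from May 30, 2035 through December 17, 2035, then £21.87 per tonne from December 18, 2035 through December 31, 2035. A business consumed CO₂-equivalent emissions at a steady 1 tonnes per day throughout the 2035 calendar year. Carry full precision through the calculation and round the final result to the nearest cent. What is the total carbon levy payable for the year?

January 1 – May 29, 2035: 149 days × 1 tonnes/day = 149 tonnes at £46.60/tonne → £6,943.40
May 30 – December 17, 2035: 202 days × 1 tonnes/day = 202 tonnes at £31.35/tonne → £6,332.70
December 18 – December 31, 2035: 14 days × 1 tonnes/day = 14 tonnes at £21.87/tonne → £306.18

£13,582.28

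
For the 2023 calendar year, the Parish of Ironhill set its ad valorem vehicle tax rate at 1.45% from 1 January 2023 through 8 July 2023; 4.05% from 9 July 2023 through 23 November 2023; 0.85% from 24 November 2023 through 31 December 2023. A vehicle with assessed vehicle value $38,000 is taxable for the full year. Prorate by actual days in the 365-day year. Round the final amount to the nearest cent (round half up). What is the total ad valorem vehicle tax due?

$900.81

1 January – 8 July 2023: 189 days at 1.45% → $38,000 × 1.45% × 189/365 = $285.3123
9 July – 23 November 2023: 138 days at 4.05% → $38,000 × 4.05% × 138/365 = $581.8685
24 November – 31 December 2023: 38 days at 0.85% → $38,000 × 0.85% × 38/365 = $33.6274
Total = $900.8082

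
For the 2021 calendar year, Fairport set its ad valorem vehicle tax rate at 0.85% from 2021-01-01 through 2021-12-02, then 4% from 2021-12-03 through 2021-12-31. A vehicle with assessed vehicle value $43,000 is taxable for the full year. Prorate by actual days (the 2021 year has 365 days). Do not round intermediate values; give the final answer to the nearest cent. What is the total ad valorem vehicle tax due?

2021-01-01 to 2021-12-02: 336 days at 0.85% → $43,000 × 0.85% × 336/365 = $336.4603
2021-12-03 to 2021-12-31: 29 days at 4% → $43,000 × 4% × 29/365 = $136.6575
Total = $473.1178

$473.12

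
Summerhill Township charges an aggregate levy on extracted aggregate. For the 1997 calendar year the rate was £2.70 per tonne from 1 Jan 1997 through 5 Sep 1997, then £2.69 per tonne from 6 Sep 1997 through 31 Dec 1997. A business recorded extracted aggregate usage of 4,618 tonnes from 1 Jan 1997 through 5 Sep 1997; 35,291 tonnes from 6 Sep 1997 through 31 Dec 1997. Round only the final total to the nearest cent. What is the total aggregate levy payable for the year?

£107,401.39

1 Jan – 5 Sep 1997: 4,618 tonnes at £2.70/tonne → £12,468.60
6 Sep – 31 Dec 1997: 35,291 tonnes at £2.69/tonne → £94,932.79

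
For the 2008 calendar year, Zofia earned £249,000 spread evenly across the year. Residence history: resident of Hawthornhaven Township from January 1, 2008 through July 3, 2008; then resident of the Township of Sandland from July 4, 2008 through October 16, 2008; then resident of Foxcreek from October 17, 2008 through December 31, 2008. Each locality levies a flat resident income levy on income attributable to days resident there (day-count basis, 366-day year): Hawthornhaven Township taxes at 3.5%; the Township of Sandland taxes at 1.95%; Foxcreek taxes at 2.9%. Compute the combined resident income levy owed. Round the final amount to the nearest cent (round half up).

Hawthornhaven Township, January 1 – July 3, 2008: 185 days → £249,000 × 3.5% × 185/366 = £4,405.1230
The Township of Sandland, July 4 – October 16, 2008: 105 days → £249,000 × 1.95% × 105/366 = £1,392.9713
Foxcreek, October 17 – December 31, 2008: 76 days → £249,000 × 2.9% × 76/366 = £1,499.4426
Total = £7,297.5369

£7,297.54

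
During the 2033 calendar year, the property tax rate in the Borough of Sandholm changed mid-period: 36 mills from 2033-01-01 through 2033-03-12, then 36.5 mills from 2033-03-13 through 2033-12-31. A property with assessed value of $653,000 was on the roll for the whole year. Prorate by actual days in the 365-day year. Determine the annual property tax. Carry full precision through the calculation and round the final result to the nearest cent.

$23,770.99

2033-01-01 to 2033-03-12: 71 days at 36 mills → $653,000 × 3.6% × 71/365 = $4,572.7890
2033-03-13 to 2033-12-31: 294 days at 36.5 mills → $653,000 × 3.65% × 294/365 = $19,198.2000
Total = $23,770.9890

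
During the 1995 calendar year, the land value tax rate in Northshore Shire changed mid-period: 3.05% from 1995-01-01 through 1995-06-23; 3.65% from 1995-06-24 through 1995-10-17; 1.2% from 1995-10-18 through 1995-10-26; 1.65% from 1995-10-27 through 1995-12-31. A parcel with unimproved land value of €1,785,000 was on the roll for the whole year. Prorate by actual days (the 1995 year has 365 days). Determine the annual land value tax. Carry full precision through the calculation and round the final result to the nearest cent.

1995-01-01 to 1995-06-23: 174 days at 3.05% → €1,785,000 × 3.05% × 174/365 = €25,953.4110
1995-06-24 to 1995-10-17: 116 days at 3.65% → €1,785,000 × 3.65% × 116/365 = €20,706.0000
1995-10-18 to 1995-10-26: 9 days at 1.2% → €1,785,000 × 1.2% × 9/365 = €528.1644
1995-10-27 to 1995-12-31: 66 days at 1.65% → €1,785,000 × 1.65% × 66/365 = €5,325.6575
Total = €52,513.2329

€52,513.23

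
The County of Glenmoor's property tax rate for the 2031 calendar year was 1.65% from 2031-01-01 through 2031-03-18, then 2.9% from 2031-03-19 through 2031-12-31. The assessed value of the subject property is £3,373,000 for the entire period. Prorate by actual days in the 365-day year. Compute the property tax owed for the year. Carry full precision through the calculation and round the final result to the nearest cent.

£88,922.45

2031-01-01 to 2031-03-18: 77 days at 1.65% → £3,373,000 × 1.65% × 77/365 = £11,740.8123
2031-03-19 to 2031-12-31: 288 days at 2.9% → £3,373,000 × 2.9% × 288/365 = £77,181.6329
Total = £88,922.4452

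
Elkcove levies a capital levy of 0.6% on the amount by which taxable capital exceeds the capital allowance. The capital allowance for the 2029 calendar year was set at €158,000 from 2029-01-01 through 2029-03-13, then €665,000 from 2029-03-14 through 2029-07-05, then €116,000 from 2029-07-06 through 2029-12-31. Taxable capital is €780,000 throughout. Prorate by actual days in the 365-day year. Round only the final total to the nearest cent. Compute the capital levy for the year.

€2,905.48

2029-01-01 to 2029-03-13: 72 days, exemption €158,000 → (€780,000 − €158,000) × 0.6% × 72/365 = €736.1753
2029-03-14 to 2029-07-05: 114 days, exemption €665,000 → (€780,000 − €665,000) × 0.6% × 114/365 = €215.5068
2029-07-06 to 2029-12-31: 179 days, exemption €116,000 → (€780,000 − €116,000) × 0.6% × 179/365 = €1,953.7973
Total = €2,905.4795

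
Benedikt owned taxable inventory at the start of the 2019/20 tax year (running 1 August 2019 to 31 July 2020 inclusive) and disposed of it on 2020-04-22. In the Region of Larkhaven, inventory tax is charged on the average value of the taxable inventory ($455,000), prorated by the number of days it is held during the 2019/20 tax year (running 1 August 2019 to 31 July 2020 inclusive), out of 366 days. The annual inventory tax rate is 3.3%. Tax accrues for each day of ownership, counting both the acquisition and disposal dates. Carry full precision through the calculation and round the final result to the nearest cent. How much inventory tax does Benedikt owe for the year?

Days held (2019-08-01 to 2020-04-22): 266 out of 366
Tax = $455,000 × 3.3% × 266/366 = $10,912.5410

$10,912.54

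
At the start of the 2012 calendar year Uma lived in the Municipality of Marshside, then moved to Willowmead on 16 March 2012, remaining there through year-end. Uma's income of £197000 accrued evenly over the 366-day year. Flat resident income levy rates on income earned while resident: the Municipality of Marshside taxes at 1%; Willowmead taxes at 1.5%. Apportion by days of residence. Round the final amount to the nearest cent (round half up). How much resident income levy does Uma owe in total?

£2753.16

The Municipality of Marshside, 1 January – 15 March 2012: 75 days → £197000 × 1% × 75/366 = £403.6885
Willowmead, 16 March – 31 December 2012: 291 days → £197000 × 1.5% × 291/366 = £2349.4672
Total = £2753.1557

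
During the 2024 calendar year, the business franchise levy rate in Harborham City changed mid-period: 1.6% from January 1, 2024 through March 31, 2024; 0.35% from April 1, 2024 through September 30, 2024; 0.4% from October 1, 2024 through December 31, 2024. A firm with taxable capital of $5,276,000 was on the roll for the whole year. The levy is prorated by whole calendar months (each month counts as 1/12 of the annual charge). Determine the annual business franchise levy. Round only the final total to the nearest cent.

January 1 – March 31, 2024: 3 months at 1.6% → $5,276,000 × 1.6% × 3/12 = $21,104.0000
April 1 – September 30, 2024: 6 months at 0.35% → $5,276,000 × 0.35% × 6/12 = $9,233.0000
October 1 – December 31, 2024: 3 months at 0.4% → $5,276,000 × 0.4% × 3/12 = $5,276.0000
Total = $35,613.0000

$35,613.00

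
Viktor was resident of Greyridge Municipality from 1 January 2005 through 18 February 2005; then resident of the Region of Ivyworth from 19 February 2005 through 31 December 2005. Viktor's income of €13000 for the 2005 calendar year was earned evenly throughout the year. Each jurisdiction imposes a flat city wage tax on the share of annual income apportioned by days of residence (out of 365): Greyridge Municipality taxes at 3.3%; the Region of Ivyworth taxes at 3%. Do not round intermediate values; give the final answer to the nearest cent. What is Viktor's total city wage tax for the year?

€395.24

Greyridge Municipality, 1 January – 18 February 2005: 49 days → €13000 × 3.3% × 49/365 = €57.5918
The Region of Ivyworth, 19 February – 31 December 2005: 316 days → €13000 × 3% × 316/365 = €337.6438
Total = €395.2356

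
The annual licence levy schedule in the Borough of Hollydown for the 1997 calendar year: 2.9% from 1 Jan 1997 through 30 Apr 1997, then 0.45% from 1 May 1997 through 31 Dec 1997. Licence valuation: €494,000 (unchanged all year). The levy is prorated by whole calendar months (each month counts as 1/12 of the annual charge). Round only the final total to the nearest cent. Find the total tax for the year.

1 Jan – 30 Apr 1997: 4 months at 2.9% → €494,000 × 2.9% × 4/12 = €4,775.3333
1 May – 31 Dec 1997: 8 months at 0.45% → €494,000 × 0.45% × 8/12 = €1,482.0000
Total = €6,257.3333

€6,257.33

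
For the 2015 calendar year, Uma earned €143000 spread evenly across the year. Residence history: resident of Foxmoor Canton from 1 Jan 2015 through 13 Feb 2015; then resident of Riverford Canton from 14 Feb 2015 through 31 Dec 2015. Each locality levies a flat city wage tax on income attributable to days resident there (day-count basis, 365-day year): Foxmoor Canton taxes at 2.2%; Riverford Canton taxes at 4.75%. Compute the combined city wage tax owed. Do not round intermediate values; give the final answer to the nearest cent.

€6352.92

Foxmoor Canton, 1 Jan – 13 Feb 2015: 44 days → €143000 × 2.2% × 44/365 = €379.2438
Riverford Canton, 14 Feb – 31 Dec 2015: 321 days → €143000 × 4.75% × 321/365 = €5973.6781
Total = €6352.9219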